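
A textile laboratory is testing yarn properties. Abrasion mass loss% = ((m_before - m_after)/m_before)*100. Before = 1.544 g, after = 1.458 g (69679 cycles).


Formula: Mass loss% = ((m_before - m_after) / m_before) * 100
Step 1: Mass loss = 1.544 - 1.458 = 0.086 g
Step 2: Ratio = 0.086 / 1.544 = 0.0556995
Step 3: Mass loss% = 0.0556995 * 100 = 5.56995% ≈ 5.57%

5.57%


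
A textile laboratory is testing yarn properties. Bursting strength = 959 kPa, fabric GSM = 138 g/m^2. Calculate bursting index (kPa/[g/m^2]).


Formula: Bursting Index = Bursting Strength / Fabric GSM
BI = 959 kPa / 138 g/m^2
BI = 6.949 kPa/(g/m^2)

6.949 kPa/(g/m^2)


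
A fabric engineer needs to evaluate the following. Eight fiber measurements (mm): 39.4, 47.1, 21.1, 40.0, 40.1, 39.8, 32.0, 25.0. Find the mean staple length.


Formula: Mean = sum of lengths / count
Sum = 39.4 + 47.1 + 21.1 + 40.0 + 40.1 + 39.8 + 32.0 + 25.0
Sum = 284.5 mm
Mean = 284.5 / 8 = 35.56 mm

35.56 mm


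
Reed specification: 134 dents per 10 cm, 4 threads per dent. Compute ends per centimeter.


Formula: EPC = (dents per 10 cm * ends per dent) / 10
Step 1: Total ends per 10 cm = 134 * 4 = 536
Step 2: EPC = 536 / 10 = 53.6 ends/cm

53.6 ends/cm


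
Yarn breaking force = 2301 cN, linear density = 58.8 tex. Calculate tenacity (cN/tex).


Formula: Tenacity = Breaking force / Linear density
Tenacity = 2301 cN / 58.8 tex
Tenacity = 39.13 cN/tex

39.13 cN/tex


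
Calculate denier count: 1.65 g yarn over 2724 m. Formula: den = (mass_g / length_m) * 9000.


Formula: den = (mass_g / length_m) * 9000
Substituting: den = (1.65 / 2724) * 9000
Intermediate: 1.65 / 2724 = 0.00060573 g/m
den = 0.00060573 * 9000 = 5.5 denier

5.5 denier


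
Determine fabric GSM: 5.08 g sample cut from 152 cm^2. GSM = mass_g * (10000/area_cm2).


Formula: GSM = mass_g / area_m2
Step 1: Convert area: 152 cm^2 = 152 / 10000 = 0.0152 m^2
Step 2: GSM = 5.08 g / 0.0152 m^2 = 334.2 g/m^2

334.2 g/m^2


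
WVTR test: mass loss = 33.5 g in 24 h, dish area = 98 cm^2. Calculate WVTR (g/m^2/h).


Formula: WVTR = mass_loss / (area * time)
Step 1: Convert area: 98 cm^2 = 0.0098 m^2
Step 2: WVTR = 33.5 g / (0.0098 m^2 * 24 h)
Step 3: WVTR = 33.5 / 0.2352 = 142.4 g/m^2/h

142.4 g/m^2/h


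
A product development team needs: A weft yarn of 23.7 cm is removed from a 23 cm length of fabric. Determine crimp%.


Formula: Crimp% = ((L_yarn - L_fabric) / L_fabric) * 100
Step 1: Extension = 23.7 - 23 = 0.7 cm
Step 2: Crimp% = (0.7 / 23) * 100
Step 3: Crimp% = 0.030435 * 100 = 3.0435% ≈ 3.0%

3.0%


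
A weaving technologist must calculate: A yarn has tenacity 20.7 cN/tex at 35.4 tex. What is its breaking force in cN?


Formula: Breaking force = Tenacity * Linear density
F = 20.7 cN/tex * 35.4 tex
F = 732.78 cN

732.78 cN


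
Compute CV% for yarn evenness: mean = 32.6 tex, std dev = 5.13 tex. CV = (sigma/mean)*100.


Formula: CV% = (standard deviation / mean) * 100
Step 1: Ratio = 5.13 / 32.6 = 0.157362
Step 2: CV% = 0.157362 * 100 = 15.7362% ≈ 15.7%

15.7%


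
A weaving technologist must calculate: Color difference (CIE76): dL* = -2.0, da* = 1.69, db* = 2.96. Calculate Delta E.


Formula: Delta E = sqrt(dL*^2 + da*^2 + db*^2)
Step 1: dL*^2 = (-2.0)^2 = 4.0
Step 2: da*^2 = 1.69^2 = 2.8561
Step 3: db*^2 = 2.96^2 = 8.7616
Step 4: Sum = 4.0 + 2.8561 + 8.7616 = 15.6177
Step 5: Delta E = sqrt(15.6177) = 3.95

3.95 Delta E


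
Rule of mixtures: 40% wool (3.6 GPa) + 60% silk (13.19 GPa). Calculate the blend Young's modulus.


Formula: Blend property = (fraction_A * property_A) + (fraction_B * property_B)
Step 1: Contribution A = 40/100 * 3.6 GPa = 1.44 GPa
Step 2: Contribution B = 60/100 * 13.19 GPa = 7.914 GPa
Step 3: Blend Young's modulus = 1.44 + 7.914 = 9.354 GPa

9.354 GPa


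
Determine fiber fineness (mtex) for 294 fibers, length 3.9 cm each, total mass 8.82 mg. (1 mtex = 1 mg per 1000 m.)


Formula: fineness (mtex) = mass (mg) / total length (km) = (mass_mg / total_length_m) * 1000
Step 1: Convert fiber length: 3.9 cm = 0.039 m
Step 2: Total fiber length = 294 * 0.039 = 11.466 m
Step 3: Linear density = 8.82 mg / 11.466 m = 0.7692 mg/m
Step 4: fineness = 0.7692 * 1000 = 769.2 mtex

769.2 mtex


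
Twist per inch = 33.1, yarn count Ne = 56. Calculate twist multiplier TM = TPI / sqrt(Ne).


Formula: TM = TPI / sqrt(Ne)
Step 1: sqrt(Ne) = sqrt(56) = 7.4833
Step 2: TM = 33.1 / 7.4833 = 4.42

4.42 TM


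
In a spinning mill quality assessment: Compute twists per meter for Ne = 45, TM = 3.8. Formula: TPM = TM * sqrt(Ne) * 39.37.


Formula: TPM = TM * sqrt(Ne) * 39.37
Step 1: sqrt(Ne) = sqrt(45) = 6.7082
Step 2: TM * sqrt(Ne) = 3.8 * 6.7082 = 25.4912
Step 3: TPM = 25.4912 * 39.37 = 1004 twists/m

1004 twists/m


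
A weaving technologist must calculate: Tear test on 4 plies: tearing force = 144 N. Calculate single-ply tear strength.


Formula: Per-ply strength = Total force / Number of plies
Per-ply = 144 N / 4
Per-ply = 36 N

36 N


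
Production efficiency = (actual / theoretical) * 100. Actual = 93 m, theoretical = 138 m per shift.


Formula: Efficiency% = (Actual output / Theoretical output) * 100
Efficiency% = (93 / 138) * 100
Efficiency% = 0.673913 * 100 = 67.3913% ≈ 67.4%

67.4%


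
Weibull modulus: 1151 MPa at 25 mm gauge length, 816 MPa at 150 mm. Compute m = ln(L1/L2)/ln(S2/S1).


Formula: m = ln(L1/L2) / ln(S2/S1)
Step 1: ln(L1/L2) = ln(25/150) = -1.79176
Step 2: S2/S1 = 816/1151 = 0.70895
Step 3: ln(S2/S1) = ln(0.70895) = -0.34397
Step 4: m = -1.79176 / -0.34397 = 5.21

5.21 (Weibull m)


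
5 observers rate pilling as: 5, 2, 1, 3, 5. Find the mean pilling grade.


Formula: Mean = sum / count
Sum = 5 + 2 + 1 + 3 + 5 = 16
Mean = 16 / 5 = 3.2

3.2


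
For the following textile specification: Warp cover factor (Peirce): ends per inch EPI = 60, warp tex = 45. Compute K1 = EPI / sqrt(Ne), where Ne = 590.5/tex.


Formula: K1 = EPI / sqrt(Ne), with Ne = 590.5 / tex_warp
Step 1: Ne = 590.5 / 45 = 13.122
Step 2: sqrt(Ne) = sqrt(13.122) = 3.6224
Step 3: K1 = 60 / 3.6224 = 16.6

16.6


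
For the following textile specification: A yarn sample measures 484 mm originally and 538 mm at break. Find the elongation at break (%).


Formula: Elongation (%) = ((L_break - L0) / L0) * 100
Step 1: Extension = 538 - 484 = 54 mm
Step 2: Elongation = (54 / 484) * 100
Step 3: Elongation = 0.11157 * 100 = 11.157% ≈ 11.2%

11.2%


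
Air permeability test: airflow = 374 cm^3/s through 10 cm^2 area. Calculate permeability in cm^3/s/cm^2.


Formula: Air Permeability = Airflow / Test Area
AP = 374 cm^3/s / 10 cm^2
AP = 37.4 cm^3/s/cm^2

37.4 cm^3/s/cm^2


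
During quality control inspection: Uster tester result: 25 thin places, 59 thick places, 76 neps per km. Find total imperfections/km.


Formula: Total = thin places + thick places + neps
Total = 25 + 59 + 76
Total = 160 imperfections/km

160 imperfections/km


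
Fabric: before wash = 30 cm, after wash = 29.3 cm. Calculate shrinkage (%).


Formula: Shrinkage% = ((L_before - L_after) / L_before) * 100
Step 1: Shrinkage = 30 - 29.3 = 0.7 cm
Step 2: Shrinkage% = (0.7 / 30) * 100
Step 3: Shrinkage% = 0.023333 * 100 = 2.3333% ≈ 2.3%

2.3%


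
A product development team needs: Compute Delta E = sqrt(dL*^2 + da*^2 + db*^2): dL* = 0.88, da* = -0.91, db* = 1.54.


Formula: Delta E = sqrt(dL*^2 + da*^2 + db*^2)
Step 1: dL*^2 = 0.88^2 = 0.7744
Step 2: da*^2 = (-0.91)^2 = 0.8281
Step 3: db*^2 = 1.54^2 = 2.3716
Step 4: Sum = 0.7744 + 0.8281 + 2.3716 = 3.9741
Step 5: Delta E = sqrt(3.9741) = 1.99

1.99 Delta E


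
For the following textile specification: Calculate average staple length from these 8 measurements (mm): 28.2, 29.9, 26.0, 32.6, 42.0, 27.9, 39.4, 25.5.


Formula: Mean = sum of lengths / count
Sum = 28.2 + 29.9 + 26.0 + 32.6 + 42.0 + 27.9 + 39.4 + 25.5
Sum = 251.5 mm
Mean = 251.5 / 8 = 31.44 mm

31.44 mm


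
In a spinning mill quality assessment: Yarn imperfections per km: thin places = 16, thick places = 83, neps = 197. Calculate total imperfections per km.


Formula: Total = thin places + thick places + neps
Total = 16 + 83 + 197
Total = 296 imperfections/km

296 imperfections/km


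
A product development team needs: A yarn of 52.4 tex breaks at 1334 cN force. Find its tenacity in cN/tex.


Formula: Tenacity = Breaking force / Linear density
Tenacity = 1334 cN / 52.4 tex
Tenacity = 25.46 cN/tex

25.46 cN/tex


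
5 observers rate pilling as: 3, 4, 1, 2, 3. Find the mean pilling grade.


Formula: Mean = sum / count
Sum = 3 + 4 + 1 + 2 + 3 = 13
Mean = 13 / 5 = 2.6

2.6


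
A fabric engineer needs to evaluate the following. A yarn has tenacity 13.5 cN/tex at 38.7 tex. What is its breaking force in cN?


Formula: Breaking force = Tenacity * Linear density
F = 13.5 cN/tex * 38.7 tex
F = 522.45 cN

522.45 cN


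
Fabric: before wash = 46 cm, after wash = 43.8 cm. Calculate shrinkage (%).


Formula: Shrinkage% = ((L_before - L_after) / L_before) * 100
Step 1: Shrinkage = 46 - 43.8 = 2.2 cm
Step 2: Shrinkage% = (2.2 / 46) * 100
Step 3: Shrinkage% = 0.047826 * 100 = 4.7826% ≈ 4.8%

4.8%


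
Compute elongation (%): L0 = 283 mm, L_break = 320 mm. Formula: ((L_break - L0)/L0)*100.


Formula: Elongation (%) = ((L_break - L0) / L0) * 100
Step 1: Extension = 320 - 283 = 37 mm
Step 2: Elongation = (37 / 283) * 100
Step 3: Elongation = 0.130742 * 100 = 13.0742% ≈ 13.1%

13.1%


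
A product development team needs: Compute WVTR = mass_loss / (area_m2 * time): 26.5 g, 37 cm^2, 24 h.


Formula: WVTR = mass_loss / (area * time)
Step 1: Convert area: 37 cm^2 = 0.0037 m^2
Step 2: WVTR = 26.5 g / (0.0037 m^2 * 24 h)
Step 3: WVTR = 26.5 / 0.0888 = 298.4 g/m^2/h

298.4 g/m^2/h


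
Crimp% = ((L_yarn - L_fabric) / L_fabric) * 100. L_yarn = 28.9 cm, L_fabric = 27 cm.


Formula: Crimp% = ((L_yarn - L_fabric) / L_fabric) * 100
Step 1: Extension = 28.9 - 27 = 1.9 cm
Step 2: Crimp% = (1.9 / 27) * 100
Step 3: Crimp% = 0.07037 * 100 = 7.037% ≈ 7.0%

7.0%


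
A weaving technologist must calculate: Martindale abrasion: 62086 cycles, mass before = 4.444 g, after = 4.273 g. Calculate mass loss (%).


Formula: Mass loss% = ((m_before - m_after) / m_before) * 100
Step 1: Mass loss = 4.444 - 4.273 = 0.171 g
Step 2: Ratio = 0.171 / 4.444 = 0.0384788
Step 3: Mass loss% = 0.0384788 * 100 = 3.84788% ≈ 3.85%

3.85%


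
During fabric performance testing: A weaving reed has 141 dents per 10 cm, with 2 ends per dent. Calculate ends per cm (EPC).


Formula: EPC = (dents per 10 cm * ends per dent) / 10
Step 1: Total ends per 10 cm = 141 * 2 = 282
Step 2: EPC = 282 / 10 = 28.2 ends/cm

28.2 ends/cm


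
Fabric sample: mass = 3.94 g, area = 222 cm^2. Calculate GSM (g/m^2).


Formula: GSM = mass_g / area_m2
Step 1: Convert area: 222 cm^2 = 222 / 10000 = 0.0222 m^2
Step 2: GSM = 3.94 g / 0.0222 m^2 = 177.5 g/m^2

177.5 g/m^2


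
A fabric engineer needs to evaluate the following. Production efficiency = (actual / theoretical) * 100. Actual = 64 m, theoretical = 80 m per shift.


Formula: Efficiency% = (Actual output / Theoretical output) * 100
Efficiency% = (64 / 80) * 100
Efficiency% = 0.8 * 100 = 80.0%

80.0%


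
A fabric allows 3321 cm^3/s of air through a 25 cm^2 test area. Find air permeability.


Formula: Air Permeability = Airflow / Test Area
AP = 3321 cm^3/s / 25 cm^2
AP = 132.8 cm^3/s/cm^2

132.8 cm^3/s/cm^2


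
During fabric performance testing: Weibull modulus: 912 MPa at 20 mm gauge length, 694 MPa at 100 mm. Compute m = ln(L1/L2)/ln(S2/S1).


Formula: m = ln(L1/L2) / ln(S2/S1)
Step 1: ln(L1/L2) = ln(20/100) = -1.60944
Step 2: S2/S1 = 694/912 = 0.76096
Step 3: ln(S2/S1) = ln(0.76096) = -0.27317
Step 4: m = -1.60944 / -0.27317 = 5.89

5.89 (Weibull m)


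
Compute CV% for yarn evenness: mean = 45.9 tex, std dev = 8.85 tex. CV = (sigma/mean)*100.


Formula: CV% = (standard deviation / mean) * 100
Step 1: Ratio = 8.85 / 45.9 = 0.19281
Step 2: CV% = 0.19281 * 100 = 19.281% ≈ 19.3%

19.3%


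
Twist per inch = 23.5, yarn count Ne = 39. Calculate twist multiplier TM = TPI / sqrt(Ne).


Formula: TM = TPI / sqrt(Ne)
Step 1: sqrt(Ne) = sqrt(39) = 6.245
Step 2: TM = 23.5 / 6.245 = 3.76

3.76 TM


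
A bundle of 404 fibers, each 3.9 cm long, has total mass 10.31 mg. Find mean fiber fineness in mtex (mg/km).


Formula: fineness (mtex) = mass (mg) / total length (km) = (mass_mg / total_length_m) * 1000
Step 1: Convert fiber length: 3.9 cm = 0.039 m
Step 2: Total fiber length = 404 * 0.039 = 15.756 m
Step 3: Linear density = 10.31 mg / 15.756 m = 0.6544 mg/m
Step 4: fineness = 0.6544 * 1000 = 654.4 mtex

654.4 mtex


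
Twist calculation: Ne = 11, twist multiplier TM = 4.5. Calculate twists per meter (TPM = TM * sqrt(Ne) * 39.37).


Formula: TPM = TM * sqrt(Ne) * 39.37
Step 1: sqrt(Ne) = sqrt(11) = 3.3166
Step 2: TM * sqrt(Ne) = 4.5 * 3.3166 = 14.9247
Step 3: TPM = 14.9247 * 39.37 = 588 twists/m

588 twists/m


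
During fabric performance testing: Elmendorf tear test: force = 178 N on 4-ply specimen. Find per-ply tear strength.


Formula: Per-ply strength = Total force / Number of plies
Per-ply = 178 N / 4
Per-ply = 44.5 N

44.5 N


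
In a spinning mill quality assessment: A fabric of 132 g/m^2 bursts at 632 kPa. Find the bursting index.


Formula: Bursting Index = Bursting Strength / Fabric GSM
BI = 632 kPa / 132 g/m^2
BI = 4.788 kPa/(g/m^2)

4.788 kPa/(g/m^2)


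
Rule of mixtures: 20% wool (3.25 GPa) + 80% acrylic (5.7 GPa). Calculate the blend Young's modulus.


Formula: Blend property = (fraction_A * property_A) + (fraction_B * property_B)
Step 1: Contribution A = 20/100 * 3.25 GPa = 0.65 GPa
Step 2: Contribution B = 80/100 * 5.7 GPa = 4.56 GPa
Step 3: Blend Young's modulus = 0.65 + 4.56 = 5.21 GPa

5.21 GPa


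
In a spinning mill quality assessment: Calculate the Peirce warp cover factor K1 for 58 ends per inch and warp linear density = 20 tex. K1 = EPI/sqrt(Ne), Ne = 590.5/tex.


Formula: K1 = EPI / sqrt(Ne), with Ne = 590.5 / tex_warp
Step 1: Ne = 590.5 / 20 = 29.525
Step 2: sqrt(Ne) = sqrt(29.525) = 5.4337
Step 3: K1 = 58 / 5.4337 = 10.7

10.7


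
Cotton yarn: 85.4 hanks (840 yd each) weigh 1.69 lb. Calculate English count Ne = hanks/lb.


Formula: Ne = hanks / mass_lb
Substituting: Ne = 85.4 / 1.69
Ne = 50.5

50.5 Ne


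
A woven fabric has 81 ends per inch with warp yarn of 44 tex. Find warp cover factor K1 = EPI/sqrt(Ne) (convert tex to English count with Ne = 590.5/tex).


Formula: K1 = EPI / sqrt(Ne), with Ne = 590.5 / tex_warp
Step 1: Ne = 590.5 / 44 = 13.42
Step 2: sqrt(Ne) = sqrt(13.42) = 3.6633
Step 3: K1 = 81 / 3.6633 = 22.1

22.1


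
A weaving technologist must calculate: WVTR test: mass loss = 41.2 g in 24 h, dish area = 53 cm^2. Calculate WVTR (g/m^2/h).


Formula: WVTR = mass_loss / (area * time)
Step 1: Convert area: 53 cm^2 = 0.0053 m^2
Step 2: WVTR = 41.2 g / (0.0053 m^2 * 24 h)
Step 3: WVTR = 41.2 / 0.1272 = 323.9 g/m^2/h

323.9 g/m^2/h


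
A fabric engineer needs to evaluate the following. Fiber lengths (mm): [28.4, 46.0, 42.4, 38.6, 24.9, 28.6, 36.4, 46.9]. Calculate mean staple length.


Formula: Mean = sum of lengths / count
Sum = 28.4 + 46.0 + 42.4 + 38.6 + 24.9 + 28.6 + 36.4 + 46.9
Sum = 292.2 mm
Mean = 292.2 / 8 = 36.53 mm

36.53 mm


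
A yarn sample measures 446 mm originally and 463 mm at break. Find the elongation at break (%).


Formula: Elongation (%) = ((L_break - L0) / L0) * 100
Step 1: Extension = 463 - 446 = 17 mm
Step 2: Elongation = (17 / 446) * 100
Step 3: Elongation = 0.038117 * 100 = 3.8117% ≈ 3.8%

3.8%


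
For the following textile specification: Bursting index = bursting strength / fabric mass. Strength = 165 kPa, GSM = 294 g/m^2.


Formula: Bursting Index = Bursting Strength / Fabric GSM
BI = 165 kPa / 294 g/m^2
BI = 0.561 kPa/(g/m^2)

0.561 kPa/(g/m^2)


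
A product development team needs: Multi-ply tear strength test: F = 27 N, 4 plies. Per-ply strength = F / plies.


Formula: Per-ply strength = Total force / Number of plies
Per-ply = 27 N / 4
Per-ply = 6.75 N

6.75 N


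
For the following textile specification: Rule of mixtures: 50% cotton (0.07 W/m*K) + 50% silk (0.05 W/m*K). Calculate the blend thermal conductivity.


Formula: Blend property = (fraction_A * property_A) + (fraction_B * property_B)
Step 1: Contribution A = 50/100 * 0.07 W/m*K = 0.035 W/m*K
Step 2: Contribution B = 50/100 * 0.05 W/m*K = 0.025 W/m*K
Step 3: Blend thermal conductivity = 0.035 + 0.025 = 0.06 W/m*K

0.06 W/m*K


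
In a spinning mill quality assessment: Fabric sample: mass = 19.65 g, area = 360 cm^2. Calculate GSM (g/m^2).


Formula: GSM = mass_g / area_m2
Step 1: Convert area: 360 cm^2 = 360 / 10000 = 0.036 m^2
Step 2: GSM = 19.65 g / 0.036 m^2 = 545.8 g/m^2

545.8 g/m^2


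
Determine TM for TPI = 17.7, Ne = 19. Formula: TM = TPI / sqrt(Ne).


Formula: TM = TPI / sqrt(Ne)
Step 1: sqrt(Ne) = sqrt(19) = 4.3589
Step 2: TM = 17.7 / 4.3589 = 4.06

4.06 TM


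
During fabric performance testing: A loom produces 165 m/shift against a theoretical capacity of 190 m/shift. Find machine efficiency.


Formula: Efficiency% = (Actual output / Theoretical output) * 100
Efficiency% = (165 / 190) * 100
Efficiency% = 0.868421 * 100 = 86.8421% ≈ 86.8%

86.8%


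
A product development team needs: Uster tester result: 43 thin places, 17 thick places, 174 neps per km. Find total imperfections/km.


Formula: Total = thin places + thick places + neps
Total = 43 + 17 + 174
Total = 234 imperfections/km

234 imperfections/km


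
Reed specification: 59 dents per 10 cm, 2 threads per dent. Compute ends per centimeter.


Formula: EPC = (dents per 10 cm * ends per dent) / 10
Step 1: Total ends per 10 cm = 59 * 2 = 118
Step 2: EPC = 118 / 10 = 11.8 ends/cm

11.8 ends/cm


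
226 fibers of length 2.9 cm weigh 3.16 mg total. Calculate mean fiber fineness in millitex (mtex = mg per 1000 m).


Formula: fineness (mtex) = mass (mg) / total length (km) = (mass_mg / total_length_m) * 1000
Step 1: Convert fiber length: 2.9 cm = 0.029 m
Step 2: Total fiber length = 226 * 0.029 = 6.554 m
Step 3: Linear density = 3.16 mg / 6.554 m = 0.4821 mg/m
Step 4: fineness = 0.4821 * 1000 = 482.1 mtex

482.1 mtex


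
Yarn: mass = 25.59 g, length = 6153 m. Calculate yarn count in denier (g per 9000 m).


Formula: den = (mass_g / length_m) * 9000
Substituting: den = (25.59 / 6153) * 9000
Intermediate: 25.59 / 6153 = 0.00415895 g/m
den = 0.00415895 * 9000 = 37.4 denier

37.4 denier


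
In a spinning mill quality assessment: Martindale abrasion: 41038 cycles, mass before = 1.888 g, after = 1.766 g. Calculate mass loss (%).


Formula: Mass loss% = ((m_before - m_after) / m_before) * 100
Step 1: Mass loss = 1.888 - 1.766 = 0.122 g
Step 2: Ratio = 0.122 / 1.888 = 0.0646186
Step 3: Mass loss% = 0.0646186 * 100 = 6.46186% ≈ 6.46%

6.46%


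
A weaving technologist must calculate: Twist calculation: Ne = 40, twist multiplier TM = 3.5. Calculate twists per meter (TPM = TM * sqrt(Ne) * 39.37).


Formula: TPM = TM * sqrt(Ne) * 39.37
Step 1: sqrt(Ne) = sqrt(40) = 6.3246
Step 2: TM * sqrt(Ne) = 3.5 * 6.3246 = 22.1361
Step 3: TPM = 22.1361 * 39.37 = 871 twists/m

871 twists/m


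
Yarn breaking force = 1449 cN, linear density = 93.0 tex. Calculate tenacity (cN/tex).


Formula: Tenacity = Breaking force / Linear density
Tenacity = 1449 cN / 93.0 tex
Tenacity = 15.58 cN/tex

15.58 cN/tex


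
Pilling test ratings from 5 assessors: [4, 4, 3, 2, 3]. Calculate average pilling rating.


Formula: Mean = sum / count
Sum = 4 + 4 + 3 + 2 + 3 = 16
Mean = 16 / 5 = 3.2

3.2


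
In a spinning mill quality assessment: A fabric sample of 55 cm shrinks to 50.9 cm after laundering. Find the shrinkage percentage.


Formula: Shrinkage% = ((L_before - L_after) / L_before) * 100
Step 1: Shrinkage = 55 - 50.9 = 4.1 cm
Step 2: Shrinkage% = (4.1 / 55) * 100
Step 3: Shrinkage% = 0.074545 * 100 = 7.4545% ≈ 7.5%

7.5%


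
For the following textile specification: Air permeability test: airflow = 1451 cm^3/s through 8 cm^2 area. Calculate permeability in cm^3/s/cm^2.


Formula: Air Permeability = Airflow / Test Area
AP = 1451 cm^3/s / 8 cm^2
AP = 181.4 cm^3/s/cm^2

181.4 cm^3/s/cm^2


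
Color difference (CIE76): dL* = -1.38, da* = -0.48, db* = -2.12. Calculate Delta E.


Formula: Delta E = sqrt(dL*^2 + da*^2 + db*^2)
Step 1: dL*^2 = (-1.38)^2 = 1.9044
Step 2: da*^2 = (-0.48)^2 = 0.2304
Step 3: db*^2 = (-2.12)^2 = 4.4944
Step 4: Sum = 1.9044 + 0.2304 + 4.4944 = 6.6292
Step 5: Delta E = sqrt(6.6292) = 2.57

2.57 Delta E


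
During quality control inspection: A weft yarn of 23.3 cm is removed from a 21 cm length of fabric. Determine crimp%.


Formula: Crimp% = ((L_yarn - L_fabric) / L_fabric) * 100
Step 1: Extension = 23.3 - 21 = 2.3 cm
Step 2: Crimp% = (2.3 / 21) * 100
Step 3: Crimp% = 0.109524 * 100 = 10.9524% ≈ 11.0%

11.0%


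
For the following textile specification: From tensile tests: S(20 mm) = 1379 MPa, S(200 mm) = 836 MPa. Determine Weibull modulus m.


Formula: m = ln(L1/L2) / ln(S2/S1)
Step 1: ln(L1/L2) = ln(20/200) = -2.30259
Step 2: S2/S1 = 836/1379 = 0.60624
Step 3: ln(S2/S1) = ln(0.60624) = -0.50048
Step 4: m = -2.30259 / -0.50048 = 4.60

4.60 (Weibull m)


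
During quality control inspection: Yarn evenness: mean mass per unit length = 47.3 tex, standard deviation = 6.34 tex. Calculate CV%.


Formula: CV% = (standard deviation / mean) * 100
Step 1: Ratio = 6.34 / 47.3 = 0.134038
Step 2: CV% = 0.134038 * 100 = 13.4038% ≈ 13.4%

13.4%


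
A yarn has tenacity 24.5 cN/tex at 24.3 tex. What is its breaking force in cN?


Formula: Breaking force = Tenacity * Linear density
F = 24.5 cN/tex * 24.3 tex
F = 595.35 cN

595.35 cN


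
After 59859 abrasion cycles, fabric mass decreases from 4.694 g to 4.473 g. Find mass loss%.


Formula: Mass loss% = ((m_before - m_after) / m_before) * 100
Step 1: Mass loss = 4.694 - 4.473 = 0.221 g
Step 2: Ratio = 0.221 / 4.694 = 0.0470814
Step 3: Mass loss% = 0.0470814 * 100 = 4.70814% ≈ 4.71%

4.71%


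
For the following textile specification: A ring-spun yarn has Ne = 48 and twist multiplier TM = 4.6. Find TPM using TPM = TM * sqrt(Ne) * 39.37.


Formula: TPM = TM * sqrt(Ne) * 39.37
Step 1: sqrt(Ne) = sqrt(48) = 6.9282
Step 2: TM * sqrt(Ne) = 4.6 * 6.9282 = 31.8697
Step 3: TPM = 31.8697 * 39.37 = 1255 twists/m

1255 twists/m


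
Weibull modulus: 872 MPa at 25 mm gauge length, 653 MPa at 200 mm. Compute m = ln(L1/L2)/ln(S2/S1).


Formula: m = ln(L1/L2) / ln(S2/S1)
Step 1: ln(L1/L2) = ln(25/200) = -2.07944
Step 2: S2/S1 = 653/872 = 0.74885
Step 3: ln(S2/S1) = ln(0.74885) = -0.28922
Step 4: m = -2.07944 / -0.28922 = 7.19

7.19 (Weibull m)


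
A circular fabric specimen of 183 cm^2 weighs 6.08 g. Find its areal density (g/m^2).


Formula: GSM = mass_g / area_m2
Step 1: Convert area: 183 cm^2 = 183 / 10000 = 0.0183 m^2
Step 2: GSM = 6.08 g / 0.0183 m^2 = 332.2 g/m^2

332.2 g/m^2


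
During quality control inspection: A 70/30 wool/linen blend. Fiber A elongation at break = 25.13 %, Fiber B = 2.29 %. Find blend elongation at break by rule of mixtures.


Formula: Blend property = (fraction_A * property_A) + (fraction_B * property_B)
Step 1: Contribution A = 70/100 * 25.13 % = 17.591 %
Step 2: Contribution B = 30/100 * 2.29 % = 0.687 %
Step 3: Blend elongation at break = 17.591 + 0.687 = 18.278 %

18.278 %


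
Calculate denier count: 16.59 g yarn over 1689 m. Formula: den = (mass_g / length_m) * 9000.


Formula: den = (mass_g / length_m) * 9000
Substituting: den = (16.59 / 1689) * 9000
Intermediate: 16.59 / 1689 = 0.00982238 g/m
den = 0.00982238 * 9000 = 88.4 denier

88.4 denier


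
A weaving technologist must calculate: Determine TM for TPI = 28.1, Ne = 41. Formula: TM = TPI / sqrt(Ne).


Formula: TM = TPI / sqrt(Ne)
Step 1: sqrt(Ne) = sqrt(41) = 6.4031
Step 2: TM = 28.1 / 6.4031 = 4.39

4.39 TM


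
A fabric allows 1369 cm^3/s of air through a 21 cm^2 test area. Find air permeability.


Formula: Air Permeability = Airflow / Test Area
AP = 1369 cm^3/s / 21 cm^2
AP = 65.2 cm^3/s/cm^2

65.2 cm^3/s/cm^2


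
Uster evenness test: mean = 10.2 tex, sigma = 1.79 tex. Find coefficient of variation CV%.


Formula: CV% = (standard deviation / mean) * 100
Step 1: Ratio = 1.79 / 10.2 = 0.17549
Step 2: CV% = 0.17549 * 100 = 17.549% ≈ 17.5%

17.5%


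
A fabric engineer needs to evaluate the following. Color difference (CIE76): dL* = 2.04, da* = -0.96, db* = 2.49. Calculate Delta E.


Formula: Delta E = sqrt(dL*^2 + da*^2 + db*^2)
Step 1: dL*^2 = 2.04^2 = 4.1616
Step 2: da*^2 = (-0.96)^2 = 0.9216
Step 3: db*^2 = 2.49^2 = 6.2001
Step 4: Sum = 4.1616 + 0.9216 + 6.2001 = 11.2833
Step 5: Delta E = sqrt(11.2833) = 3.36

3.36 Delta E


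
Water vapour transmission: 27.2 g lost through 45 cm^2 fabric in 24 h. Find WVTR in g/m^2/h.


Formula: WVTR = mass_loss / (area * time)
Step 1: Convert area: 45 cm^2 = 0.0045 m^2
Step 2: WVTR = 27.2 g / (0.0045 m^2 * 24 h)
Step 3: WVTR = 27.2 / 0.108 = 251.9 g/m^2/h

251.9 g/m^2/h


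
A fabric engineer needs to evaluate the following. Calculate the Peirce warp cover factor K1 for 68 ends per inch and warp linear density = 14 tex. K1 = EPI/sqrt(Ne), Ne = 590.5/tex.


Formula: K1 = EPI / sqrt(Ne), with Ne = 590.5 / tex_warp
Step 1: Ne = 590.5 / 14 = 42.179
Step 2: sqrt(Ne) = sqrt(42.179) = 6.4945
Step 3: K1 = 68 / 6.4945 = 10.5

10.5


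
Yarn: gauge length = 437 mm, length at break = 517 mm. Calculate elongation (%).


Formula: Elongation (%) = ((L_break - L0) / L0) * 100
Step 1: Extension = 517 - 437 = 80 mm
Step 2: Elongation = (80 / 437) * 100
Step 3: Elongation = 0.183066 * 100 = 18.3066% ≈ 18.3%

18.3%


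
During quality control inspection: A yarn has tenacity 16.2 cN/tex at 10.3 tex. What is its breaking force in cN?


Formula: Breaking force = Tenacity * Linear density
F = 16.2 cN/tex * 10.3 tex
F = 166.86 cN

166.86 cN


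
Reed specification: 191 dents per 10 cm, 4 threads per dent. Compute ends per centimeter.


Formula: EPC = (dents per 10 cm * ends per dent) / 10
Step 1: Total ends per 10 cm = 191 * 4 = 764
Step 2: EPC = 764 / 10 = 76.4 ends/cm

76.4 ends/cm


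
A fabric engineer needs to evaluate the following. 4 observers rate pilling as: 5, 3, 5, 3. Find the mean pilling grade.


Formula: Mean = sum / count
Sum = 5 + 3 + 5 + 3 = 16
Mean = 16 / 4 = 4.0

4.0


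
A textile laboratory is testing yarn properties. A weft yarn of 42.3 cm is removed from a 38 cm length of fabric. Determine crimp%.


Formula: Crimp% = ((L_yarn - L_fabric) / L_fabric) * 100
Step 1: Extension = 42.3 - 38 = 4.3 cm
Step 2: Crimp% = (4.3 / 38) * 100
Step 3: Crimp% = 0.113158 * 100 = 11.3158% ≈ 11.3%

11.3%


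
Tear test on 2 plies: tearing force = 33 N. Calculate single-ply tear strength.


Formula: Per-ply strength = Total force / Number of plies
Per-ply = 33 N / 2
Per-ply = 16.5 N

16.5 N


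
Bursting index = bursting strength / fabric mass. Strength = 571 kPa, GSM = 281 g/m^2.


Formula: Bursting Index = Bursting Strength / Fabric GSM
BI = 571 kPa / 281 g/m^2
BI = 2.032 kPa/(g/m^2)

2.032 kPa/(g/m^2)


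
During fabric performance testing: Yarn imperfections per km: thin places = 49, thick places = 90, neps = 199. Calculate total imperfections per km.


Formula: Total = thin places + thick places + neps
Total = 49 + 90 + 199
Total = 338 imperfections/km

338 imperfections/km


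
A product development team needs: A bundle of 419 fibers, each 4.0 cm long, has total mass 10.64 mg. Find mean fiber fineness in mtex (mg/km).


Formula: fineness (mtex) = mass (mg) / total length (km) = (mass_mg / total_length_m) * 1000
Step 1: Convert fiber length: 4.0 cm = 0.04 m
Step 2: Total fiber length = 419 * 0.04 = 16.76 m
Step 3: Linear density = 10.64 mg / 16.76 m = 0.6348 mg/m
Step 4: fineness = 0.6348 * 1000 = 634.8 mtex

634.8 mtex


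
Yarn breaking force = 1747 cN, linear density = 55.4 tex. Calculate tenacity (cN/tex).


Formula: Tenacity = Breaking force / Linear density
Tenacity = 1747 cN / 55.4 tex
Tenacity = 31.53 cN/tex

31.53 cN/tex


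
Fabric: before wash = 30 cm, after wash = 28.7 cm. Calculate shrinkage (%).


Formula: Shrinkage% = ((L_before - L_after) / L_before) * 100
Step 1: Shrinkage = 30 - 28.7 = 1.3 cm
Step 2: Shrinkage% = (1.3 / 30) * 100
Step 3: Shrinkage% = 0.043333 * 100 = 4.3333% ≈ 4.3%

4.3%


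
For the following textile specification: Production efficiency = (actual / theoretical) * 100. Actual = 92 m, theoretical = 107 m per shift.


Formula: Efficiency% = (Actual output / Theoretical output) * 100
Efficiency% = (92 / 107) * 100
Efficiency% = 0.859813 * 100 = 85.9813% ≈ 86.0%

86.0%


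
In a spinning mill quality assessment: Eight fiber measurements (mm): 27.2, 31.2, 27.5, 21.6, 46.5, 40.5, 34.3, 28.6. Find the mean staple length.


Formula: Mean = sum of lengths / count
Sum = 27.2 + 31.2 + 27.5 + 21.6 + 46.5 + 40.5 + 34.3 + 28.6
Sum = 257.4 mm
Mean = 257.4 / 8 = 32.18 mm

32.18 mm


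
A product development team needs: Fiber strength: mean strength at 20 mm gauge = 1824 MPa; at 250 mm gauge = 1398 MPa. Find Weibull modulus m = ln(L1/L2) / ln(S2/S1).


Formula: m = ln(L1/L2) / ln(S2/S1)
Step 1: ln(L1/L2) = ln(20/250) = -2.52573
Step 2: S2/S1 = 1398/1824 = 0.76645
Step 3: ln(S2/S1) = ln(0.76645) = -0.26599
Step 4: m = -2.52573 / -0.26599 = 9.50

9.50 (Weibull m)


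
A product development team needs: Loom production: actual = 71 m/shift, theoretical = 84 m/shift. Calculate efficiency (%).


Formula: Efficiency% = (Actual output / Theoretical output) * 100
Efficiency% = (71 / 84) * 100
Efficiency% = 0.845238 * 100 = 84.5238% ≈ 84.5%

84.5%


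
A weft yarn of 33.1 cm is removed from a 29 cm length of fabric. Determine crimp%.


Formula: Crimp% = ((L_yarn - L_fabric) / L_fabric) * 100
Step 1: Extension = 33.1 - 29 = 4.1 cm
Step 2: Crimp% = (4.1 / 29) * 100
Step 3: Crimp% = 0.141379 * 100 = 14.1379% ≈ 14.1%

14.1%


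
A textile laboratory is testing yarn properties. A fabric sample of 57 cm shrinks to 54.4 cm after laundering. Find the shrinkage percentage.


Formula: Shrinkage% = ((L_before - L_after) / L_before) * 100
Step 1: Shrinkage = 57 - 54.4 = 2.6 cm
Step 2: Shrinkage% = (2.6 / 57) * 100
Step 3: Shrinkage% = 0.045614 * 100 = 4.5614% ≈ 4.6%

4.6%


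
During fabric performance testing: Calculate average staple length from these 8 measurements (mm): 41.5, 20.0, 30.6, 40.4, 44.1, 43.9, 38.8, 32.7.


Formula: Mean = sum of lengths / count
Sum = 41.5 + 20.0 + 30.6 + 40.4 + 44.1 + 43.9 + 38.8 + 32.7
Sum = 292.0 mm
Mean = 292.0 / 8 = 36.50 mm

36.50 mm


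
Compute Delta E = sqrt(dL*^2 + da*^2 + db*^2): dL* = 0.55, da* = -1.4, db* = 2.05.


Formula: Delta E = sqrt(dL*^2 + da*^2 + db*^2)
Step 1: dL*^2 = 0.55^2 = 0.3025
Step 2: da*^2 = (-1.4)^2 = 1.96
Step 3: db*^2 = 2.05^2 = 4.2025
Step 4: Sum = 0.3025 + 1.96 + 4.2025 = 6.465
Step 5: Delta E = sqrt(6.465) = 2.54

2.54 Delta E


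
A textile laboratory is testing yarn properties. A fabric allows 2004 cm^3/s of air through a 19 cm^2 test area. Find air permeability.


Formula: Air Permeability = Airflow / Test Area
AP = 2004 cm^3/s / 19 cm^2
AP = 105.5 cm^3/s/cm^2

105.5 cm^3/s/cm^2


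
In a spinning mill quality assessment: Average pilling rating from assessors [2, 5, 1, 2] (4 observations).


Formula: Mean = sum / count
Sum = 2 + 5 + 1 + 2 = 10
Mean = 10 / 4 = 2.5

2.5


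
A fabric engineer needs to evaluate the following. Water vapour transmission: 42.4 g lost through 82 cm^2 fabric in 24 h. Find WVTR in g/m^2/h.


Formula: WVTR = mass_loss / (area * time)
Step 1: Convert area: 82 cm^2 = 0.0082 m^2
Step 2: WVTR = 42.4 g / (0.0082 m^2 * 24 h)
Step 3: WVTR = 42.4 / 0.1968 = 215.4 g/m^2/h

215.4 g/m^2/h


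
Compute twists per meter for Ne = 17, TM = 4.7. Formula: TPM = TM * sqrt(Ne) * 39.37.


Formula: TPM = TM * sqrt(Ne) * 39.37
Step 1: sqrt(Ne) = sqrt(17) = 4.1231
Step 2: TM * sqrt(Ne) = 4.7 * 4.1231 = 19.3786
Step 3: TPM = 19.3786 * 39.37 = 763 twists/m

763 twists/m


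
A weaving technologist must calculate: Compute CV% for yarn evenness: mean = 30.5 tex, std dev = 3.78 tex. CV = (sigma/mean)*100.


Formula: CV% = (standard deviation / mean) * 100
Step 1: Ratio = 3.78 / 30.5 = 0.123934
Step 2: CV% = 0.123934 * 100 = 12.3934% ≈ 12.4%

12.4%


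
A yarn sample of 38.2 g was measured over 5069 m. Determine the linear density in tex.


Formula: Tex = (mass_g / length_m) * 1000
Substituting: Tex = (38.2 / 5069) * 1000
Intermediate: 38.2 / 5069 = 0.007536 g/m
Tex = 0.007536 * 1000 = 7.54 tex

7.54 tex


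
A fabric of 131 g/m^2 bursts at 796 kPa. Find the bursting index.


Formula: Bursting Index = Bursting Strength / Fabric GSM
BI = 796 kPa / 131 g/m^2
BI = 6.076 kPa/(g/m^2)

6.076 kPa/(g/m^2)


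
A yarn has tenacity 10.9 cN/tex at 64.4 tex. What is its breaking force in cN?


Formula: Breaking force = Tenacity * Linear density
F = 10.9 cN/tex * 64.4 tex
F = 701.96 cN

701.96 cN


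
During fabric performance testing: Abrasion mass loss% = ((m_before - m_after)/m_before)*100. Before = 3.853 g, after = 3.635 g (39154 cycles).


Formula: Mass loss% = ((m_before - m_after) / m_before) * 100
Step 1: Mass loss = 3.853 - 3.635 = 0.218 g
Step 2: Ratio = 0.218 / 3.853 = 0.0565793
Step 3: Mass loss% = 0.0565793 * 100 = 5.65793% ≈ 5.66%

5.66%


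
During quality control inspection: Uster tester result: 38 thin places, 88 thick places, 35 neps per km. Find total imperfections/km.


Formula: Total = thin places + thick places + neps
Total = 38 + 88 + 35
Total = 161 imperfections/km

161 imperfections/km


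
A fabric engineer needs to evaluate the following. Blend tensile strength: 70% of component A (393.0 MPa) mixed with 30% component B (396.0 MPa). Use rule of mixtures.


Formula: Blend property = (fraction_A * property_A) + (fraction_B * property_B)
Step 1: Contribution A = 70/100 * 393.0 MPa = 275.1 MPa
Step 2: Contribution B = 30/100 * 396.0 MPa = 118.8 MPa
Step 3: Blend tensile strength = 275.1 + 118.8 = 393.9 MPa

393.9 MPa


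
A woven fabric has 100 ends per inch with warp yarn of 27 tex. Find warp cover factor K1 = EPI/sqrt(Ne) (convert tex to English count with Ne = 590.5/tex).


Formula: K1 = EPI / sqrt(Ne), with Ne = 590.5 / tex_warp
Step 1: Ne = 590.5 / 27 = 21.87
Step 2: sqrt(Ne) = sqrt(21.87) = 4.6765
Step 3: K1 = 100 / 4.6765 = 21.4

21.4


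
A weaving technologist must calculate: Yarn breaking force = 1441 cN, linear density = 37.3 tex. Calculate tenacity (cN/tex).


Formula: Tenacity = Breaking force / Linear density
Tenacity = 1441 cN / 37.3 tex
Tenacity = 38.63 cN/tex

38.63 cN/tex


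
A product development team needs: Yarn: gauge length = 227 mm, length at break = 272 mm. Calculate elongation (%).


Formula: Elongation (%) = ((L_break - L0) / L0) * 100
Step 1: Extension = 272 - 227 = 45 mm
Step 2: Elongation = (45 / 227) * 100
Step 3: Elongation = 0.198238 * 100 = 19.8238% ≈ 19.8%

19.8%


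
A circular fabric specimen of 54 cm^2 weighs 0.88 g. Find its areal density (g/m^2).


Formula: GSM = mass_g / area_m2
Step 1: Convert area: 54 cm^2 = 54 / 10000 = 0.0054 m^2
Step 2: GSM = 0.88 g / 0.0054 m^2 = 163.0 g/m^2

163.0 g/m^2


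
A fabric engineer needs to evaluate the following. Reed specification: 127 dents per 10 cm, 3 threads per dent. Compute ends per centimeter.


Formula: EPC = (dents per 10 cm * ends per dent) / 10
Step 1: Total ends per 10 cm = 127 * 3 = 381
Step 2: EPC = 381 / 10 = 38.1 ends/cm

38.1 ends/cm


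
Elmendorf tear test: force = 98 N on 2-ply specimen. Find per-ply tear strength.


Formula: Per-ply strength = Total force / Number of plies
Per-ply = 98 N / 2
Per-ply = 49 N

49 N


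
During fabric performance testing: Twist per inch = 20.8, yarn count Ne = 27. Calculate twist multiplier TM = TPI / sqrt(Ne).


Formula: TM = TPI / sqrt(Ne)
Step 1: sqrt(Ne) = sqrt(27) = 5.1962
Step 2: TM = 20.8 / 5.1962 = 4.00

4.00 TM


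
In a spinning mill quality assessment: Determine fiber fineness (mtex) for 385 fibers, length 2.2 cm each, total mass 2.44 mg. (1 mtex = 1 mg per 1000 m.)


Formula: fineness (mtex) = mass (mg) / total length (km) = (mass_mg / total_length_m) * 1000
Step 1: Convert fiber length: 2.2 cm = 0.022 m
Step 2: Total fiber length = 385 * 0.022 = 8.47 m
Step 3: Linear density = 2.44 mg / 8.47 m = 0.2881 mg/m
Step 4: fineness = 0.2881 * 1000 = 288.1 mtex

288.1 mtex


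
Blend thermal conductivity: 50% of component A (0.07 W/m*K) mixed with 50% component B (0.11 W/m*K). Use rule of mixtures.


Formula: Blend property = (fraction_A * property_A) + (fraction_B * property_B)
Step 1: Contribution A = 50/100 * 0.07 W/m*K = 0.035 W/m*K
Step 2: Contribution B = 50/100 * 0.11 W/m*K = 0.055 W/m*K
Step 3: Blend thermal conductivity = 0.035 + 0.055 = 0.09 W/m*K

0.09 W/m*K


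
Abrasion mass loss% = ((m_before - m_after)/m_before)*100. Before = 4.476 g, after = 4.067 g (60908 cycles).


Formula: Mass loss% = ((m_before - m_after) / m_before) * 100
Step 1: Mass loss = 4.476 - 4.067 = 0.409 g
Step 2: Ratio = 0.409 / 4.476 = 0.0913762
Step 3: Mass loss% = 0.0913762 * 100 = 9.13762% ≈ 9.14%

9.14%


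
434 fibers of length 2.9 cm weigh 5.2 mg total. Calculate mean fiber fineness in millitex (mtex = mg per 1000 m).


Formula: fineness (mtex) = mass (mg) / total length (km) = (mass_mg / total_length_m) * 1000
Step 1: Convert fiber length: 2.9 cm = 0.029 m
Step 2: Total fiber length = 434 * 0.029 = 12.586 m
Step 3: Linear density = 5.2 mg / 12.586 m = 0.4132 mg/m
Step 4: fineness = 0.4132 * 1000 = 413.2 mtex

413.2 mtex


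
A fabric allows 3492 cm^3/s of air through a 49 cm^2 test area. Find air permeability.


Formula: Air Permeability = Airflow / Test Area
AP = 3492 cm^3/s / 49 cm^2
AP = 71.3 cm^3/s/cm^2

71.3 cm^3/s/cm^2


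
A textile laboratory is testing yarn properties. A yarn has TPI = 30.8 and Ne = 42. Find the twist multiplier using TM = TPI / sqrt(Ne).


Formula: TM = TPI / sqrt(Ne)
Step 1: sqrt(Ne) = sqrt(42) = 6.4807
Step 2: TM = 30.8 / 6.4807 = 4.75

4.75 TM


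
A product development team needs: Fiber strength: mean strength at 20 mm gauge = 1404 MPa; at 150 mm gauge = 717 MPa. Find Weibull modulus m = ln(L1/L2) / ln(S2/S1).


Formula: m = ln(L1/L2) / ln(S2/S1)
Step 1: ln(L1/L2) = ln(20/150) = -2.01490
Step 2: S2/S1 = 717/1404 = 0.51068
Step 3: ln(S2/S1) = ln(0.51068) = -0.67201
Step 4: m = -2.01490 / -0.67201 = 3.00

3.00 (Weibull m)


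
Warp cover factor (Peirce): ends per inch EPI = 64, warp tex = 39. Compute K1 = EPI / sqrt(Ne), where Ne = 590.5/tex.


Formula: K1 = EPI / sqrt(Ne), with Ne = 590.5 / tex_warp
Step 1: Ne = 590.5 / 39 = 15.141
Step 2: sqrt(Ne) = sqrt(15.141) = 3.8911
Step 3: K1 = 64 / 3.8911 = 16.4

16.4


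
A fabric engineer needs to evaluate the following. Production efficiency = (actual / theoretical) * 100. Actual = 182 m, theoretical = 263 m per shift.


Formula: Efficiency% = (Actual output / Theoretical output) * 100
Efficiency% = (182 / 263) * 100
Efficiency% = 0.692015 * 100 = 69.2015% ≈ 69.2%

69.2%


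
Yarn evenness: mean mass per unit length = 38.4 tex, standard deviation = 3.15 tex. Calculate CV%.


Formula: CV% = (standard deviation / mean) * 100
Step 1: Ratio = 3.15 / 38.4 = 0.082031
Step 2: CV% = 0.082031 * 100 = 8.2031% ≈ 8.2%

8.2%


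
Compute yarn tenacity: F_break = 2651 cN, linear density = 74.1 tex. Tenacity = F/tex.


Formula: Tenacity = Breaking force / Linear density
Tenacity = 2651 cN / 74.1 tex
Tenacity = 35.78 cN/tex

35.78 cN/tex


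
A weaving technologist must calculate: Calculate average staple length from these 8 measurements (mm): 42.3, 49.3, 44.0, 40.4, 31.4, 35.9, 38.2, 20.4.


Formula: Mean = sum of lengths / count
Sum = 42.3 + 49.3 + 44.0 + 40.4 + 31.4 + 35.9 + 38.2 + 20.4
Sum = 301.9 mm
Mean = 301.9 / 8 = 37.74 mm

37.74 mm
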